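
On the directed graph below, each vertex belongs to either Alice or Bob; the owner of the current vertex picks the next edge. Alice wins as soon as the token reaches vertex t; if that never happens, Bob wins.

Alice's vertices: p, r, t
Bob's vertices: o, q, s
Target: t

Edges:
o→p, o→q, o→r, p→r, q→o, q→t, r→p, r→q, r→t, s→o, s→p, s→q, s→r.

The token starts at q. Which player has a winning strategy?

A0 = {t}
A1: add {r} — r (Alice) has r→t.
A2: add {p} — p (Alice) has p→r.
A3 = A2; e.g. o (Bob) can still go to q. Fixed point.
q never enters the attractor, so Bob can avoid the target forever.

Bob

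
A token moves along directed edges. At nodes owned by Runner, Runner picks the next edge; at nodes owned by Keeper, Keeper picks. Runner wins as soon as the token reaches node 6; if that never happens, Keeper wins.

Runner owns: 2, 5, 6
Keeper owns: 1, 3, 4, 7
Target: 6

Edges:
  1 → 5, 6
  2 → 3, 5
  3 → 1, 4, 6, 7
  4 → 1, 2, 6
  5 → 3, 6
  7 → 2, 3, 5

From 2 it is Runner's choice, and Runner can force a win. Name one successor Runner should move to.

A0 = {6}
A1: add {5} — 5 (Runner) has 5→6.
A2: add {1, 2} — 1 (Keeper): all of {5, 6} already in; 2 (Runner) has 2→5.
A3: add {4} — 4 (Keeper): all of {1, 2, 6} already in.
A4 = A3; e.g. 3 (Keeper) can still go to 7. Fixed point.
From 2, successor 5 is in the attractor (rank 1); the other successor 3 is not.

5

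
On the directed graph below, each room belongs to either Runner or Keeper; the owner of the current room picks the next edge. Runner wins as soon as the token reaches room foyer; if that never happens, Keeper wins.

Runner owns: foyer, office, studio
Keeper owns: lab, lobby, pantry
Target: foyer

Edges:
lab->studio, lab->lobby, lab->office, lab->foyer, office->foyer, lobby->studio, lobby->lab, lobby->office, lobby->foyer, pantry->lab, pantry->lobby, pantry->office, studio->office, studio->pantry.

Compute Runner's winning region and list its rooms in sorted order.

A0 = {foyer}
A1: add {office} — office (Runner) has office→foyer.
A2: add {studio} — studio (Runner) has studio→office.
A3 = A2; e.g. lab (Keeper) can still go to lobby. Fixed point.
Runner's winning region = {foyer, office, studio}.

foyer, office, studio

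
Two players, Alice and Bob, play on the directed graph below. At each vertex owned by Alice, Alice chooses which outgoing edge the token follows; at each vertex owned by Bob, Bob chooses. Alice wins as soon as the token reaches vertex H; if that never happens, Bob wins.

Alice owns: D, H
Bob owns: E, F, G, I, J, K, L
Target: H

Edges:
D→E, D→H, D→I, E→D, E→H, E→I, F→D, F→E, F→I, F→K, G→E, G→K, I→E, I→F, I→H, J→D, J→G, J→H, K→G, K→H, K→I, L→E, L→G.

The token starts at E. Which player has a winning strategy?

A0 = {H}
A1: add {D} — D (Alice) has D→H.
A2 = A1; e.g. E (Bob) can still go to I. Fixed point.
E never enters the attractor, so Bob can avoid the target forever.

Bob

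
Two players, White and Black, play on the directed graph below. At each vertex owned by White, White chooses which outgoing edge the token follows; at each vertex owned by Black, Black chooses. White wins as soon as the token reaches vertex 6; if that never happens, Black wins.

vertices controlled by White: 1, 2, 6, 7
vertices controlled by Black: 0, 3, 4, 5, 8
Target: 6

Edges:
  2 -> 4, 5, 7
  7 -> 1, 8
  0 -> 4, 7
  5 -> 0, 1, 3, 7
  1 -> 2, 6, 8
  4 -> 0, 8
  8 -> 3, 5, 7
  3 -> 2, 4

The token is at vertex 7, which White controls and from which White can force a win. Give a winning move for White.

A0 = {6}
A1: add {1} — 1 (White) has 1→6.
A2: add {7} — 7 (White) has 7→1.
A3: add {2} — 2 (White) has 2→7.
A4 = A3; e.g. 0 (Black) can still go to 4. Fixed point.
From 7, successor 1 is in the attractor (rank 1); the other successor 8 is not.

1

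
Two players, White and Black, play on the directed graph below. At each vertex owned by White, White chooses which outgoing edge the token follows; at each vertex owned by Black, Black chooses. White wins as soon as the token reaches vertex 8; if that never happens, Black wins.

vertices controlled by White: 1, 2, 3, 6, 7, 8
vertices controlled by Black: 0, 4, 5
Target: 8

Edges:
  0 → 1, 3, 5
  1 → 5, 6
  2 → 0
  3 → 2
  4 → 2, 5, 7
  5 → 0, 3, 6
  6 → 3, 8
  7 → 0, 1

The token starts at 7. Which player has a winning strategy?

A0 = {8}
A1: add {6} — 6 (White) has 6→8.
A2: add {1} — 1 (White) has 1→6.
A3: add {7} — 7 (White) has 7→1.
A4 = A3; e.g. 0 (Black) can still go to 3. Fixed point.
7 ∈ A3, so White can force the target.

White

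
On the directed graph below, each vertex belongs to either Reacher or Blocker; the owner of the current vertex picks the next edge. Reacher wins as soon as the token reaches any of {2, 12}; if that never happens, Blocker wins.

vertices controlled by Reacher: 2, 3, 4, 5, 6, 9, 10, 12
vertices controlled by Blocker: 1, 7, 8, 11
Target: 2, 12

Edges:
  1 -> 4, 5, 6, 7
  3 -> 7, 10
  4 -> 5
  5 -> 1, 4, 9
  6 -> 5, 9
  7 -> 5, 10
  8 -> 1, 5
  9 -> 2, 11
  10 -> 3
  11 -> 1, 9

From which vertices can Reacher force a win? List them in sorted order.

A0 = {2, 12}
A1: add {9} — 9 (Reacher) has 9→2.
A2: add {5, 6} — 5 (Reacher) has 5→9; 6 (Reacher) has 6→9.
A3: add {4} — 4 (Reacher) has 4→5.
A4 = A3; e.g. 1 (Blocker) can still go to 7. Fixed point.
Reacher's winning region = {2, 4, 5, 6, 9, 12}.

2, 4, 5, 6, 9, 12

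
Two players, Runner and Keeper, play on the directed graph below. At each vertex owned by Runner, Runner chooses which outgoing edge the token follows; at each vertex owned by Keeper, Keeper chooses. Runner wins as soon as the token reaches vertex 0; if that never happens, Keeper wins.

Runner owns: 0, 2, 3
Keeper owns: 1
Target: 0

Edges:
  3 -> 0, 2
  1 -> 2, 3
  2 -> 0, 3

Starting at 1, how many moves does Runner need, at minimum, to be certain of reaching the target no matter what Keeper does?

2

A0 = {0}
A1: add {2, 3} — 2 (Runner) has 2→0; 3 (Runner) has 3→0.
A2: add {1} — 1 (Keeper): all of {2, 3} already in.
A2 = all vertices. Fixed point.
1 enters the attractor at level 2, so Runner can force the target in 2 moves from there.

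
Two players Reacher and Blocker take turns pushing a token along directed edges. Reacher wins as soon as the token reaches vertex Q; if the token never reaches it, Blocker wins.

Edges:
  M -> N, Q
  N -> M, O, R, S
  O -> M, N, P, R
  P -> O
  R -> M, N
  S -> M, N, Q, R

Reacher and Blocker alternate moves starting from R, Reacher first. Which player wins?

Blocker

Track states (vertex, player-to-move).
A0 = {(Q,Reacher), (Q,Blocker)}
A1: add {(M,Reacher), (S,Reacher)}.
A2 = A1; e.g. (M,Blocker) stays out. (R,Reacher) never enters ⇒ Blocker avoids the target.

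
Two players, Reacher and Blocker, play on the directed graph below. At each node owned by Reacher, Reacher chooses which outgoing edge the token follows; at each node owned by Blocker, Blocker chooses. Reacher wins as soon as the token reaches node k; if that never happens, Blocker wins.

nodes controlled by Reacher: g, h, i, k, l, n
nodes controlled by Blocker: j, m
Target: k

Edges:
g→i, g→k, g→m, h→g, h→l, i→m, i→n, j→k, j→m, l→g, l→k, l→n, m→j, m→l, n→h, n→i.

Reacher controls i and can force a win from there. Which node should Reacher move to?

A0 = {k}
A1: add {g, l} — g (Reacher) has g→k; l (Reacher) has l→k.
A2: add {h} — h (Reacher) has h→g.
A3: add {n} — n (Reacher) has n→h.
A4: add {i} — i (Reacher) has i→n.
A5 = A4; e.g. j (Blocker) can still go to m. Fixed point.
From i, successor n is in the attractor (rank 3); the other successor m is not.

n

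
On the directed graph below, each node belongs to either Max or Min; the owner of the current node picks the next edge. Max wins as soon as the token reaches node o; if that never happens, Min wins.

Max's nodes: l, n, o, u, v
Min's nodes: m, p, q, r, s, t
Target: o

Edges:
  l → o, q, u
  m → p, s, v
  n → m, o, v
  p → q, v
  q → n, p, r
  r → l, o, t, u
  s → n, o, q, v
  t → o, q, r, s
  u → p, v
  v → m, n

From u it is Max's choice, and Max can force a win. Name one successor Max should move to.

A0 = {o}
A1: add {l, n} — l (Max) has l→o; n (Max) has n→o.
A2: add {v} — v (Max) has v→n.
A3: add {u} — u (Max) has u→v.
A4 = A3; e.g. m (Min) can still go to p. Fixed point.
From u, successor v is in the attractor (rank 2); the other successor p is not.

v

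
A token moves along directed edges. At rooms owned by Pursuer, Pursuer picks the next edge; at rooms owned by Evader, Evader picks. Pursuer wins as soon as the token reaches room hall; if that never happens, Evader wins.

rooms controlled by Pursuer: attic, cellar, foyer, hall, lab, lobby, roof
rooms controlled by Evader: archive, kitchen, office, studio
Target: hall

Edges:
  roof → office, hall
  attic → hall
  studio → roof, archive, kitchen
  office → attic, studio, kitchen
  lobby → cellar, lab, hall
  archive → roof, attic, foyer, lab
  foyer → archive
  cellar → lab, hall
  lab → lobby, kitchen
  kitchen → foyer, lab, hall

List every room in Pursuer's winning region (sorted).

attic, cellar, hall, lab, lobby, roof

A0 = {hall}
A1: add {attic, cellar, lobby, roof} — roof (Pursuer) has roof→hall; attic (Pursuer) has attic→hall; lobby (Pursuer) has lobby→hall; cellar (Pursuer) has cellar→hall.
A2: add {lab} — lab (Pursuer) has lab→lobby.
A3 = A2; e.g. studio (Evader) can still go to archive. Fixed point.
Pursuer's winning region = {attic, cellar, hall, lab, lobby, roof}.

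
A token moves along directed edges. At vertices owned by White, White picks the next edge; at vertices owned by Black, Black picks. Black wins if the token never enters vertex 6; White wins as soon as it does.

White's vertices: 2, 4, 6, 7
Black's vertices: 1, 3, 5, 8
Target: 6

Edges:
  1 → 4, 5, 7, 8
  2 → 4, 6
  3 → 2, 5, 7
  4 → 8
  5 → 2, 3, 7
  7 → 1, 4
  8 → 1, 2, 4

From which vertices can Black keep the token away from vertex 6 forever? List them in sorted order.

A0 = {6}
A1: add {2} — 2 (White) has 2→6.
A2 = A1; e.g. 1 (Black) can still go to 4. Fixed point.
White's attractor = {2, 6}; Black avoids the target exactly from the complement.

1, 3, 4, 5, 7, 8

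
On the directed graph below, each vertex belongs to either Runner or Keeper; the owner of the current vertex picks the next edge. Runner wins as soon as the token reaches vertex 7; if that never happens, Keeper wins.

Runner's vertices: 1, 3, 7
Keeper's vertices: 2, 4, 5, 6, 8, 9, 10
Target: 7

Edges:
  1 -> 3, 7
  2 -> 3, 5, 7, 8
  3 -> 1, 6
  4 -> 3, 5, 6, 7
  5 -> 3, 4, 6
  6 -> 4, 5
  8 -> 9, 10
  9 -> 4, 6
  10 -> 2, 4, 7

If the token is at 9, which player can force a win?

Keeper

A0 = {7}
A1: add {1} — 1 (Runner) has 1→7.
A2: add {3} — 3 (Runner) has 3→1.
A3 = A2; e.g. 2 (Keeper) can still go to 5. Fixed point.
9 never enters the attractor, so Keeper can avoid the target forever.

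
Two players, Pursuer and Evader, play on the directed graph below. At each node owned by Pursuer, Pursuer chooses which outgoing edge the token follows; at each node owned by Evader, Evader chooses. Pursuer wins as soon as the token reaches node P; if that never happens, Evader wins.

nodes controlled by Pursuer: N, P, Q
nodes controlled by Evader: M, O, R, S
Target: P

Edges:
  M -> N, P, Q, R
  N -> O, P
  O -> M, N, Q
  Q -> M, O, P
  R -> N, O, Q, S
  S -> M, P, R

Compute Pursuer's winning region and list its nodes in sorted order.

A0 = {P}
A1: add {N, Q} — N (Pursuer) has N→P; Q (Pursuer) has Q→P.
A2 = A1; e.g. M (Evader) can still go to R. Fixed point.
Pursuer's winning region = {N, P, Q}.

N, P, Q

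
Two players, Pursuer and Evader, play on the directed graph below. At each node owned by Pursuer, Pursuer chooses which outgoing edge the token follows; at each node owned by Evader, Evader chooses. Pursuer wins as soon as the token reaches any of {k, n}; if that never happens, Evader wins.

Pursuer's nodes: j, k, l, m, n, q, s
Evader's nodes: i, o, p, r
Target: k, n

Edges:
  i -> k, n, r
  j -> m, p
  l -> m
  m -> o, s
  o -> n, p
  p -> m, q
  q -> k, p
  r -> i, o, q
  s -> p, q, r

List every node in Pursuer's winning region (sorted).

A0 = {k, n}
A1: add {q} — q (Pursuer) has q→k.
A2: add {s} — s (Pursuer) has s→q.
A3: add {m} — m (Pursuer) has m→s.
A4: add {j, l, p} — j (Pursuer) has j→m; l (Pursuer) has l→m; p (Evader): all of {m, q} already in.
A5: add {o} — o (Evader): all of {n, p} already in.
A6 = A5; e.g. i (Evader) can still go to r. Fixed point.
Pursuer's winning region = {j, k, l, m, n, o, p, q, s}.

j, k, l, m, n, o, p, q, s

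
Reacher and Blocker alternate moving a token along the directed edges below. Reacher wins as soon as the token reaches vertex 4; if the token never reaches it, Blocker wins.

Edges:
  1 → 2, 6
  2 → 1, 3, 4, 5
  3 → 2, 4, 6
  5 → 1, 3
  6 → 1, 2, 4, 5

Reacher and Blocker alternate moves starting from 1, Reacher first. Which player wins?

Blocker

Track states (vertex, player-to-move).
A0 = {(4,Reacher), (4,Blocker)}
A1: add {(2,Reacher), (3,Reacher), (6,Reacher)}.
A2: add {(1,Blocker), (3,Blocker)}.
A3: add {(5,Reacher)}.
A4 = A3; e.g. (1,Reacher) stays out. (1,Reacher) never enters ⇒ Blocker avoids the target.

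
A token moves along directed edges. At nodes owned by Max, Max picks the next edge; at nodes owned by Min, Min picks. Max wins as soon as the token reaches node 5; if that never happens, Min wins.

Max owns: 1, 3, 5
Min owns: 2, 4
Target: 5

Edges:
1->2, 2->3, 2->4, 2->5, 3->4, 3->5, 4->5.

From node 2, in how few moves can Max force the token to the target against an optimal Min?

2

A0 = {5}
A1: add {3, 4} — 3 (Max) has 3→5; 4 (Min): all of {5} already in.
A2: add {2} — 2 (Min): all of {3, 4, 5} already in.
2 enters the attractor at level 2, so Max can force the target in 2 moves from there.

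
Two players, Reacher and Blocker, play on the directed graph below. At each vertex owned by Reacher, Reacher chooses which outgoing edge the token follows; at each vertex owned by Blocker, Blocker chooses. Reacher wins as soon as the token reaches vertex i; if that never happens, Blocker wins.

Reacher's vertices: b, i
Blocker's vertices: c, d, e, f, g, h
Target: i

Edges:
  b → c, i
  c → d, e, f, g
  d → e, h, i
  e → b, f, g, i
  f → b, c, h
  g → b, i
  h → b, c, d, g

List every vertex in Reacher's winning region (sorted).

b, g, i

A0 = {i}
A1: add {b} — b (Reacher) has b→i.
A2: add {g} — g (Blocker): all of {b, i} already in.
A3 = A2; e.g. c (Blocker) can still go to d. Fixed point.
Reacher's winning region = {b, g, i}.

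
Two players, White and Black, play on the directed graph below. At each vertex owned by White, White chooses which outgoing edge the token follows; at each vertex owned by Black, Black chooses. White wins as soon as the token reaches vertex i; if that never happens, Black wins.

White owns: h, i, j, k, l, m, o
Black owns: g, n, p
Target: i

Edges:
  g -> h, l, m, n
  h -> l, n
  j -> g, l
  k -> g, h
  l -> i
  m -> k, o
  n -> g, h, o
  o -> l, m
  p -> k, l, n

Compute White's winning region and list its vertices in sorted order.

A0 = {i}
A1: add {l} — l (White) has l→i.
A2: add {h, j, o} — h (White) has h→l; j (White) has j→l; o (White) has o→l.
A3: add {k, m} — k (White) has k→h; m (White) has m→o.
A4 = A3; e.g. g (Black) can still go to n. Fixed point.
White's winning region = {h, i, j, k, l, m, o}.

h, i, j, k, l, m, o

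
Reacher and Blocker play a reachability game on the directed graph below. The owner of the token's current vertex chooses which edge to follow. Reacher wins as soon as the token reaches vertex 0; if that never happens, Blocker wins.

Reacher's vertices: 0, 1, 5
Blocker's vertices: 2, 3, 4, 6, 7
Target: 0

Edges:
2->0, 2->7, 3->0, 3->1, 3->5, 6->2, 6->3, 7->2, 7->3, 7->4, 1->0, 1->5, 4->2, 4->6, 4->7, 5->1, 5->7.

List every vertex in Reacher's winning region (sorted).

A0 = {0}
A1: add {1} — 1 (Reacher) has 1→0.
A2: add {5} — 5 (Reacher) has 5→1.
A3: add {3} — 3 (Blocker): all of {0, 1, 5} already in.
A4 = A3; e.g. 2 (Blocker) can still go to 7. Fixed point.
Reacher's winning region = {0, 1, 3, 5}.

0, 1, 3, 5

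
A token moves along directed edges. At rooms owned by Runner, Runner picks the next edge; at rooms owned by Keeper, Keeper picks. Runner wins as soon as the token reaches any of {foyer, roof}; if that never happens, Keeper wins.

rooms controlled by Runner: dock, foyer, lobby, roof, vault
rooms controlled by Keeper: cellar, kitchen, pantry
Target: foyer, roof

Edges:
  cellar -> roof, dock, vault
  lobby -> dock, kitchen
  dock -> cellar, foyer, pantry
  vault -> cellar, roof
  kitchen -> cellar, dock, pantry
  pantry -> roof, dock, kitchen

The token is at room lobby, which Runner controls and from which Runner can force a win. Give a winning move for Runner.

A0 = {foyer, roof}
A1: add {dock, vault} — dock (Runner) has dock→foyer; vault (Runner) has vault→roof.
A2: add {cellar, lobby} — cellar (Keeper): all of {roof, dock, vault} already in; lobby (Runner) has lobby→dock.
A3 = A2; e.g. kitchen (Keeper) can still go to pantry. Fixed point.
From lobby, successor dock is in the attractor (rank 1); the other successor kitchen is not.

dock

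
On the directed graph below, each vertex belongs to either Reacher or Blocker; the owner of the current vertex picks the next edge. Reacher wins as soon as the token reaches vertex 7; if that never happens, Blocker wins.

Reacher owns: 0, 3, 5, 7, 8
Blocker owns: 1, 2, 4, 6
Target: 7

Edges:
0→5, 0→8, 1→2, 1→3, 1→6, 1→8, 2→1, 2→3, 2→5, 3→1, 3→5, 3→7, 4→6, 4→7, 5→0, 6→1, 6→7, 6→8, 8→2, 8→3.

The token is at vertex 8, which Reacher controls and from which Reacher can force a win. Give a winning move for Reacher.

3

A0 = {7}
A1: add {3} — 3 (Reacher) has 3→7.
A2: add {8} — 8 (Reacher) has 8→3.
A3: add {0} — 0 (Reacher) has 0→8.
A4: add {5} — 5 (Reacher) has 5→0.
A5 = A4; e.g. 1 (Blocker) can still go to 2. Fixed point.
From 8, successor 3 is in the attractor (rank 1); the other successor 2 is not.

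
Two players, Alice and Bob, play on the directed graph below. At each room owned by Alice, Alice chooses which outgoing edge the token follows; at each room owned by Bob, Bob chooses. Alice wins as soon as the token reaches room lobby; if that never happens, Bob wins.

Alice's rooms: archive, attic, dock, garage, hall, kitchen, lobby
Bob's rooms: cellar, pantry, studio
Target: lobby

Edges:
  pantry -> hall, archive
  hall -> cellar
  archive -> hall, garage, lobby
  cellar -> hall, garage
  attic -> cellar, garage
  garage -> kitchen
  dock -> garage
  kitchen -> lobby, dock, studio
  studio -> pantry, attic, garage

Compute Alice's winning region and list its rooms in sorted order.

A0 = {lobby}
A1: add {archive, kitchen} — archive (Alice) has archive→lobby; kitchen (Alice) has kitchen→lobby.
A2: add {garage} — garage (Alice) has garage→kitchen.
A3: add {attic, dock} — attic (Alice) has attic→garage; dock (Alice) has dock→garage.
A4 = A3; e.g. pantry (Bob) can still go to hall. Fixed point.
Alice's winning region = {archive, attic, dock, garage, kitchen, lobby}.

archive, attic, dock, garage, kitchen, lobby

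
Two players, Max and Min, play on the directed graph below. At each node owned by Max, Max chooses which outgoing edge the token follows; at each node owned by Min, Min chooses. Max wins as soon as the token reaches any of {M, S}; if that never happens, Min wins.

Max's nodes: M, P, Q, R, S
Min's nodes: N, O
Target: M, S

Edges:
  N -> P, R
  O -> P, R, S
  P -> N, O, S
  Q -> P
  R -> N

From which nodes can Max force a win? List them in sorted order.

A0 = {M, S}
A1: add {P} — P (Max) has P→S.
A2: add {Q} — Q (Max) has Q→P.
A3 = A2; e.g. N (Min) can still go to R. Fixed point.
Max's winning region = {M, P, Q, S}.

M, P, Q, S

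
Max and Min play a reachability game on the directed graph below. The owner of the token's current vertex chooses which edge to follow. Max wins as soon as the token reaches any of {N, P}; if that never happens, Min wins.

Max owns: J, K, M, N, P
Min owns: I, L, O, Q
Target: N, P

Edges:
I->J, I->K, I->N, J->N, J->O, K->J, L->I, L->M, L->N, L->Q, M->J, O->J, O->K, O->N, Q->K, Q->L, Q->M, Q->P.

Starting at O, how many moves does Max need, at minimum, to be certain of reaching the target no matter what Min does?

3

A0 = {N, P}
A1: add {J} — J (Max) has J→N.
A2: add {K, M} — K (Max) has K→J; M (Max) has M→J.
A3: add {I, O} — I (Min): all of {J, K, N} already in; O (Min): all of {J, K, N} already in.
A4 = A3; e.g. L (Min) can still go to Q. Fixed point.
O enters the attractor at level 3, so Max can force the target in 3 moves from there.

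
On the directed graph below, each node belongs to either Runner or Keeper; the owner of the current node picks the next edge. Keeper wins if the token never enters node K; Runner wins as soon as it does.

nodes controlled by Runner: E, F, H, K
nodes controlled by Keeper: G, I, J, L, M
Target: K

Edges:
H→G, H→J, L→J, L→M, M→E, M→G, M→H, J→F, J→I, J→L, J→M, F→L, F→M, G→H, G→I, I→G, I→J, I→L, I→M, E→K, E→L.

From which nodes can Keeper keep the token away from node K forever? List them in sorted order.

A0 = {K}
A1: add {E} — E (Runner) has E→K.
A2 = A1; e.g. F (Runner) has no edge into A1. Fixed point.
Runner's attractor = {E, K}; Keeper avoids the target exactly from the complement.

F, G, H, I, J, L, M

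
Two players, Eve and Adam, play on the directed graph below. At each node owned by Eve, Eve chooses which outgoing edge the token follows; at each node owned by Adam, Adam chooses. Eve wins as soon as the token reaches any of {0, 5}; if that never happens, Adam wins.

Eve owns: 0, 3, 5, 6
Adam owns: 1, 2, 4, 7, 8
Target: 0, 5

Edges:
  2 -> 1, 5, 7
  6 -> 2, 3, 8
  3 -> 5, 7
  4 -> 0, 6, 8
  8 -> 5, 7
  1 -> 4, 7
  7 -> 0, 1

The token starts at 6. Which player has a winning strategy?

Eve

A0 = {0, 5}
A1: add {3} — 3 (Eve) has 3→5.
A2: add {6} — 6 (Eve) has 6→3.
A3 = A2; e.g. 1 (Adam) can still go to 4. Fixed point.
6 ∈ A2, so Eve can force the target.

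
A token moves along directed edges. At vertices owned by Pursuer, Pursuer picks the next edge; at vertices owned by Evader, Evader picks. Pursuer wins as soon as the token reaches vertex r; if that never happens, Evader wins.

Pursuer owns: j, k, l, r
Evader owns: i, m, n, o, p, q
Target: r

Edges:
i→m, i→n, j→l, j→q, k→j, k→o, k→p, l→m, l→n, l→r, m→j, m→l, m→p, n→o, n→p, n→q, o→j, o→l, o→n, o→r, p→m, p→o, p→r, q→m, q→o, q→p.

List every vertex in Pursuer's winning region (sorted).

j, k, l, r

A0 = {r}
A1: add {l} — l (Pursuer) has l→r.
A2: add {j} — j (Pursuer) has j→l.
A3: add {k} — k (Pursuer) has k→j.
A4 = A3; e.g. i (Evader) can still go to m. Fixed point.
Pursuer's winning region = {j, k, l, r}.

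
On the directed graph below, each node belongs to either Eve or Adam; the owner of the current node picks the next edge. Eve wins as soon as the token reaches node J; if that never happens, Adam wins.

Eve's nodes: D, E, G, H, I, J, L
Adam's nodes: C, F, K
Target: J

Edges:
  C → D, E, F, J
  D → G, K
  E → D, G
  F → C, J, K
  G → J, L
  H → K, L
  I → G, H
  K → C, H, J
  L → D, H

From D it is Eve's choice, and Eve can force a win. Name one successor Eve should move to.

A0 = {J}
A1: add {G} — G (Eve) has G→J.
A2: add {D, E, I} — D (Eve) has D→G; E (Eve) has E→G; I (Eve) has I→G.
A3: add {L} — L (Eve) has L→D.
A4: add {H} — H (Eve) has H→L.
A5 = A4; e.g. C (Adam) can still go to F. Fixed point.
From D, successor G is in the attractor (rank 1); the other successor K is not.

G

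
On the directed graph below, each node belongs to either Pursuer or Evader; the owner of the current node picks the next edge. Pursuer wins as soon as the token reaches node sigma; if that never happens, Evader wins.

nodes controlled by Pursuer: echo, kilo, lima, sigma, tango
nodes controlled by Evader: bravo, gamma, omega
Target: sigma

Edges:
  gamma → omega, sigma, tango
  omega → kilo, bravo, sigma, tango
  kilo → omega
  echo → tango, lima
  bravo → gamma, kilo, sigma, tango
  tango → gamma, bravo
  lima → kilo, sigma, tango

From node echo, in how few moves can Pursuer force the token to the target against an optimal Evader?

A0 = {sigma}
A1: add {lima} — lima (Pursuer) has lima→sigma.
A2: add {echo} — echo (Pursuer) has echo→lima.
A3 = A2; e.g. gamma (Evader) can still go to omega. Fixed point.
echo enters the attractor at level 2, so Pursuer can force the target in 2 moves from there.

2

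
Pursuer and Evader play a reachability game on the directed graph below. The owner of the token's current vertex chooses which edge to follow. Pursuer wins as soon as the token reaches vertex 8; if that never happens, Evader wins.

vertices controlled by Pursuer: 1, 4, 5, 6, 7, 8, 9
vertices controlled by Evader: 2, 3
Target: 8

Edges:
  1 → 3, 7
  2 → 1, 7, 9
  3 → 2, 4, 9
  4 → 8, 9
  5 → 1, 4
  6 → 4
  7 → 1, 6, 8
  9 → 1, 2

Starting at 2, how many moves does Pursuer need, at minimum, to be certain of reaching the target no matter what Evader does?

4

A0 = {8}
A1: add {4, 7} — 4 (Pursuer) has 4→8; 7 (Pursuer) has 7→8.
A2: add {1, 5, 6} — 1 (Pursuer) has 1→7; 5 (Pursuer) has 5→4; 6 (Pursuer) has 6→4.
A3: add {9} — 9 (Pursuer) has 9→1.
A4: add {2} — 2 (Evader): all of {1, 7, 9} already in.
2 enters the attractor at level 4, so Pursuer can force the target in 4 moves from there.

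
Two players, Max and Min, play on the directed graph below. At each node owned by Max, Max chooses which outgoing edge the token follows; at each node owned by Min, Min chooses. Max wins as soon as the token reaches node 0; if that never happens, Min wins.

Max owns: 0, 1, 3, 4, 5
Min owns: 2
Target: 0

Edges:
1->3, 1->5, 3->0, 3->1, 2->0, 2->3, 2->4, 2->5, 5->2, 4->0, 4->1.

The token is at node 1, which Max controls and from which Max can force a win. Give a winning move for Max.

3

A0 = {0}
A1: add {3, 4} — 3 (Max) has 3→0; 4 (Max) has 4→0.
A2: add {1} — 1 (Max) has 1→3.
A3 = A2; e.g. 2 (Min) can still go to 5. Fixed point.
From 1, successor 3 is in the attractor (rank 1); the other successor 5 is not.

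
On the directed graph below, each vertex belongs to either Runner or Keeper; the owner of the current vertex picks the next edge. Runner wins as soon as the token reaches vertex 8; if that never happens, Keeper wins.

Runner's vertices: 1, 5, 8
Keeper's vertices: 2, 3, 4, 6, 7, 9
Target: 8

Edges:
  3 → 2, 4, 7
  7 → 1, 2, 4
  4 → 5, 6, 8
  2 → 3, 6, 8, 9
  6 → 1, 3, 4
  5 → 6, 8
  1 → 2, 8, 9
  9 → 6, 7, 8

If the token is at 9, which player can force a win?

Keeper

A0 = {8}
A1: add {1, 5} — 1 (Runner) has 1→8; 5 (Runner) has 5→8.
A2 = A1; e.g. 2 (Keeper) can still go to 3. Fixed point.
9 never enters the attractor, so Keeper can avoid the target forever.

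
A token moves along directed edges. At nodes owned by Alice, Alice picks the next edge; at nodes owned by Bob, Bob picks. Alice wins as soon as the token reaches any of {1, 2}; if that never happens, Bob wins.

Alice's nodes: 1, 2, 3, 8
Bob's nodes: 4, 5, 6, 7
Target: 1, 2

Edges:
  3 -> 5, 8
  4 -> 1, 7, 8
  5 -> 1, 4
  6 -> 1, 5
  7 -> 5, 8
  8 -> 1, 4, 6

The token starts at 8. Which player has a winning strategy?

A0 = {1, 2}
A1: add {8} — 8 (Alice) has 8→1.
8 ∈ A1, so Alice can force the target.

Alice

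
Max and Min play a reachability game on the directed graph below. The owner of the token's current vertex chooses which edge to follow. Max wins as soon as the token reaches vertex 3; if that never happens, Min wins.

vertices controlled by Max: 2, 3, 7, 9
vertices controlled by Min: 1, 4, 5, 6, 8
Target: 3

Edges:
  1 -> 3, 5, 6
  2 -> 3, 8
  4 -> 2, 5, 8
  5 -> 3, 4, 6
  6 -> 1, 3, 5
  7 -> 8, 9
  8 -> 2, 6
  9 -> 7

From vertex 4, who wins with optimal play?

A0 = {3}
A1: add {2} — 2 (Max) has 2→3.
A2 = A1; e.g. 1 (Min) can still go to 5. Fixed point.
4 never enters the attractor, so Min can avoid the target forever.

Min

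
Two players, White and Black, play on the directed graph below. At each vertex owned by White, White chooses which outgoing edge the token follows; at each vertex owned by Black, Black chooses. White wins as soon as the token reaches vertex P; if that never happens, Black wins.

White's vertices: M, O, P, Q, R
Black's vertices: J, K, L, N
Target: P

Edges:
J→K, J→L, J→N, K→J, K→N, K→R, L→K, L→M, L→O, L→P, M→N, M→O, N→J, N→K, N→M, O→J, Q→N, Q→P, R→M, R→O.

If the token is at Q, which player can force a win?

White

A0 = {P}
A1: add {Q} — Q (White) has Q→P.
A2 = A1; e.g. J (Black) can still go to K. Fixed point.
Q ∈ A1, so White can force the target.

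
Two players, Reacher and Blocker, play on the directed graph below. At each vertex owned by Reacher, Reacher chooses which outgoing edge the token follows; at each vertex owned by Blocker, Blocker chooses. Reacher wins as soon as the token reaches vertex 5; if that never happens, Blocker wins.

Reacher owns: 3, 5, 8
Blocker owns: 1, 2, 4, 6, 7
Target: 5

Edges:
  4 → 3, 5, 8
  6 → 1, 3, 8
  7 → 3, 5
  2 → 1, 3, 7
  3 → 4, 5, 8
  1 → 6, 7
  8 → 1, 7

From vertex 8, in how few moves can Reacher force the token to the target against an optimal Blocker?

A0 = {5}
A1: add {3} — 3 (Reacher) has 3→5.
A2: add {7} — 7 (Blocker): all of {3, 5} already in.
A3: add {8} — 8 (Reacher) has 8→7.
8 enters the attractor at level 3, so Reacher can force the target in 3 moves from there.

3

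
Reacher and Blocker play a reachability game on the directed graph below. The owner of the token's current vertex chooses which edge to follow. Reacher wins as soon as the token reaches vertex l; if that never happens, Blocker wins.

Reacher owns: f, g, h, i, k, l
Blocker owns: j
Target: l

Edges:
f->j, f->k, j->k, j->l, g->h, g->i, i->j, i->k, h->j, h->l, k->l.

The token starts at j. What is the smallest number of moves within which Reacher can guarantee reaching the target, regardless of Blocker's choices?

A0 = {l}
A1: add {h, k} — h (Reacher) has h→l; k (Reacher) has k→l.
A2: add {f, g, i, j} — f (Reacher) has f→k; g (Reacher) has g→h; i (Reacher) has i→k; j (Blocker): all of {k, l} already in.
A2 = all vertices. Fixed point.
j enters the attractor at level 2, so Reacher can force the target in 2 moves from there.

2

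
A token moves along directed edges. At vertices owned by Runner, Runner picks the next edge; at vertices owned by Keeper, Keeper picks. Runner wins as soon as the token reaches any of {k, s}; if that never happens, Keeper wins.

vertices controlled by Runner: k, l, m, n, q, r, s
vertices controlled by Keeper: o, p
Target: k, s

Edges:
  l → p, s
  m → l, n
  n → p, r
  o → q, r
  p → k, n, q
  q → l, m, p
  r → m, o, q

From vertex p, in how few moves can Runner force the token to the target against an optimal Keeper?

A0 = {k, s}
A1: add {l} — l (Runner) has l→s.
A2: add {m, q} — m (Runner) has m→l; q (Runner) has q→l.
A3: add {r} — r (Runner) has r→m.
A4: add {n, o} — n (Runner) has n→r; o (Keeper): all of {q, r} already in.
A5: add {p} — p (Keeper): all of {k, n, q} already in.
A5 = all vertices. Fixed point.
p enters the attractor at level 5, so Runner can force the target in 5 moves from there.

5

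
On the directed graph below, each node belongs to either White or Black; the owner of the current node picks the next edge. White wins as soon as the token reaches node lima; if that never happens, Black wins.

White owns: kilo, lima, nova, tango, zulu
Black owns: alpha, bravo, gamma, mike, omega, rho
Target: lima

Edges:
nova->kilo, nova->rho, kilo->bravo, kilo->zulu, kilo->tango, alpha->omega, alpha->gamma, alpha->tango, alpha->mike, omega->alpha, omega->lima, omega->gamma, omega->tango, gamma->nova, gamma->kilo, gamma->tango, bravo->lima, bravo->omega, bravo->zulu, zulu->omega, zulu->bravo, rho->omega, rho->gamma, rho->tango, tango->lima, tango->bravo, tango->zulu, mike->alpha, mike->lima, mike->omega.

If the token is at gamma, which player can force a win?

White

A0 = {lima}
A1: add {tango} — tango (White) has tango→lima.
A2: add {kilo} — kilo (White) has kilo→tango.
A3: add {nova} — nova (White) has nova→kilo.
A4: add {gamma} — gamma (Black): all of {nova, kilo, tango} already in.
A5 = A4; e.g. alpha (Black) can still go to omega. Fixed point.
gamma ∈ A4, so White can force the target.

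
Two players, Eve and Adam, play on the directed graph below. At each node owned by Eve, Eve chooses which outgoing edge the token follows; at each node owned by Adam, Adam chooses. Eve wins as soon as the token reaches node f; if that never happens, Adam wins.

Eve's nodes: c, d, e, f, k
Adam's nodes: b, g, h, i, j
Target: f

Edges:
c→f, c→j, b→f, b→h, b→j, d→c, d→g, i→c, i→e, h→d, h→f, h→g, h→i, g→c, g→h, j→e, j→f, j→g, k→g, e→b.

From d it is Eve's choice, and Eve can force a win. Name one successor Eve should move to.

A0 = {f}
A1: add {c} — c (Eve) has c→f.
A2: add {d} — d (Eve) has d→c.
A3 = A2; e.g. b (Adam) can still go to h. Fixed point.
From d, successor c is in the attractor (rank 1); the other successor g is not.

c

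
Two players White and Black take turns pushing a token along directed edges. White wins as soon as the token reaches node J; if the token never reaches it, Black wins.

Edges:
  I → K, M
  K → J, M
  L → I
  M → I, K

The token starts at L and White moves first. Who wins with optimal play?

Black

Track states (vertex, player-to-move).
A0 = {(J,White), (J,Black)}
A1: add {(K,White)}.
A2 = A1; e.g. (I,White) stays out. (L,White) never enters ⇒ Black avoids the target.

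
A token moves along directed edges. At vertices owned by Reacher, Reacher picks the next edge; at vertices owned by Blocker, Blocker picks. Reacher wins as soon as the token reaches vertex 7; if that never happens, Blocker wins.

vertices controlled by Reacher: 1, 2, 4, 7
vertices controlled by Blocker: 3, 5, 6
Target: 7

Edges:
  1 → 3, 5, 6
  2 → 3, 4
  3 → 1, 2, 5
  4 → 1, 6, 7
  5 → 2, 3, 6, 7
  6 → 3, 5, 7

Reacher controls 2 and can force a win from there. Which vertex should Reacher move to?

4

A0 = {7}
A1: add {4} — 4 (Reacher) has 4→7.
A2: add {2} — 2 (Reacher) has 2→4.
A3 = A2; e.g. 1 (Reacher) has no edge into A2. Fixed point.
From 2, successor 4 is in the attractor (rank 1); the other successor 3 is not.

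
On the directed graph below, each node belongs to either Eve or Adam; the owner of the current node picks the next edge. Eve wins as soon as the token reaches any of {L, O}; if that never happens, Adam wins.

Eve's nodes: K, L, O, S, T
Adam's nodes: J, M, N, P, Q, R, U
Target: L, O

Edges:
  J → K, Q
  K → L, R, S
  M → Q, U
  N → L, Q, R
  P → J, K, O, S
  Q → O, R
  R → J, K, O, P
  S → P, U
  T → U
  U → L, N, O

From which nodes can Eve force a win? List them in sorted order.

K, L, O

A0 = {L, O}
A1: add {K} — K (Eve) has K→L.
A2 = A1; e.g. J (Adam) can still go to Q. Fixed point.
Eve's winning region = {K, L, O}.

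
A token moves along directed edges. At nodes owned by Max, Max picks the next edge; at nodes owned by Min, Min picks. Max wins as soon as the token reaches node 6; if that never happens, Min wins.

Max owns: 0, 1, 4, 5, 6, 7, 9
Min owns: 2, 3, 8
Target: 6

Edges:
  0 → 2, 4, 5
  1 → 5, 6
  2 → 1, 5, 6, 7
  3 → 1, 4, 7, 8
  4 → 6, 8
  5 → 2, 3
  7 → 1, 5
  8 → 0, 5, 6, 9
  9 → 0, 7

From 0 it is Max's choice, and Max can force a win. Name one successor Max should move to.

A0 = {6}
A1: add {1, 4} — 1 (Max) has 1→6; 4 (Max) has 4→6.
A2: add {0, 7} — 0 (Max) has 0→4; 7 (Max) has 7→1.
A3: add {9} — 9 (Max) has 9→0.
A4 = A3; e.g. 2 (Min) can still go to 5. Fixed point.
From 0, successor 4 is in the attractor (rank 1); the other successors 2, 5 are not.

4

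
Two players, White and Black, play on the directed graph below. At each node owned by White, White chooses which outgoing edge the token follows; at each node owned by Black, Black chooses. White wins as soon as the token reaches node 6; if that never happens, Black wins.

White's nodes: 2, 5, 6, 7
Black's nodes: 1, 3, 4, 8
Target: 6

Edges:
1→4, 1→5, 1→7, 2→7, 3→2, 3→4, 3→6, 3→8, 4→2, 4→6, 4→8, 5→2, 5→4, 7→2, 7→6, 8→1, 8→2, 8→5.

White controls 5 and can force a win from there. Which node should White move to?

2

A0 = {6}
A1: add {7} — 7 (White) has 7→6.
A2: add {2} — 2 (White) has 2→7.
A3: add {5} — 5 (White) has 5→2.
A4 = A3; e.g. 1 (Black) can still go to 4. Fixed point.
From 5, successor 2 is in the attractor (rank 2); the other successor 4 is not.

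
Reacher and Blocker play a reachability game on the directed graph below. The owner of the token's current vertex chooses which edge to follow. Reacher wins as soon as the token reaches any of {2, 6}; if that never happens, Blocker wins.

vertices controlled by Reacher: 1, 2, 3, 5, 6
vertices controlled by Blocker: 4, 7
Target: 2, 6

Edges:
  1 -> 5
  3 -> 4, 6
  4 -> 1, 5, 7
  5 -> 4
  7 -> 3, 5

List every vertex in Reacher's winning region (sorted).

A0 = {2, 6}
A1: add {3} — 3 (Reacher) has 3→6.
A2 = A1; e.g. 1 (Reacher) has no edge into A1. Fixed point.
Reacher's winning region = {2, 3, 6}.

2, 3, 6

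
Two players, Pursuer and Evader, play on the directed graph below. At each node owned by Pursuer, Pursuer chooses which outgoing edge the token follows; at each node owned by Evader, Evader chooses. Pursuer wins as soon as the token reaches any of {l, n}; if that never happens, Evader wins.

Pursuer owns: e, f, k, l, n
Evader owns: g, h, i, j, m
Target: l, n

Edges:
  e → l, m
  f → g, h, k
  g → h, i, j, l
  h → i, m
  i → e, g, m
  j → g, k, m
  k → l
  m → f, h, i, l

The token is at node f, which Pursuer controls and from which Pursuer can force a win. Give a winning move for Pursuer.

A0 = {l, n}
A1: add {e, k} — e (Pursuer) has e→l; k (Pursuer) has k→l.
A2: add {f} — f (Pursuer) has f→k.
A3 = A2; e.g. g (Evader) can still go to h. Fixed point.
From f, successor k is in the attractor (rank 1); the other successors g, h are not.

k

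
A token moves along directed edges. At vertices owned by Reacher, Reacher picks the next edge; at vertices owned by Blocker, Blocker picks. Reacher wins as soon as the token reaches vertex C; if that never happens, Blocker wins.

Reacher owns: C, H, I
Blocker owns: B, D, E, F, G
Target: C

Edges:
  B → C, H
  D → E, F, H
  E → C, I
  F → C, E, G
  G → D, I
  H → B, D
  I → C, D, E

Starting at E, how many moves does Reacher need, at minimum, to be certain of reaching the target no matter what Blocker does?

A0 = {C}
A1: add {I} — I (Reacher) has I→C.
A2: add {E} — E (Blocker): all of {C, I} already in.
A3 = A2; e.g. B (Blocker) can still go to H. Fixed point.
E enters the attractor at level 2, so Reacher can force the target in 2 moves from there.

2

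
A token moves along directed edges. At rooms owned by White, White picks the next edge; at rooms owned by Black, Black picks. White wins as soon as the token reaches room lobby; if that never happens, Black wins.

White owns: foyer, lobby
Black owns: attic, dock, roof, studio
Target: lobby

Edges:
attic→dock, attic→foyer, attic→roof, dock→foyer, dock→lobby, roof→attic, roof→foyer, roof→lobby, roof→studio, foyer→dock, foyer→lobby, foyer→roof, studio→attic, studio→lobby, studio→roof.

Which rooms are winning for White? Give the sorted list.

dock, foyer, lobby

A0 = {lobby}
A1: add {foyer} — foyer (White) has foyer→lobby.
A2: add {dock} — dock (Black): all of {foyer, lobby} already in.
A3 = A2; e.g. attic (Black) can still go to roof. Fixed point.
White's winning region = {dock, foyer, lobby}.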